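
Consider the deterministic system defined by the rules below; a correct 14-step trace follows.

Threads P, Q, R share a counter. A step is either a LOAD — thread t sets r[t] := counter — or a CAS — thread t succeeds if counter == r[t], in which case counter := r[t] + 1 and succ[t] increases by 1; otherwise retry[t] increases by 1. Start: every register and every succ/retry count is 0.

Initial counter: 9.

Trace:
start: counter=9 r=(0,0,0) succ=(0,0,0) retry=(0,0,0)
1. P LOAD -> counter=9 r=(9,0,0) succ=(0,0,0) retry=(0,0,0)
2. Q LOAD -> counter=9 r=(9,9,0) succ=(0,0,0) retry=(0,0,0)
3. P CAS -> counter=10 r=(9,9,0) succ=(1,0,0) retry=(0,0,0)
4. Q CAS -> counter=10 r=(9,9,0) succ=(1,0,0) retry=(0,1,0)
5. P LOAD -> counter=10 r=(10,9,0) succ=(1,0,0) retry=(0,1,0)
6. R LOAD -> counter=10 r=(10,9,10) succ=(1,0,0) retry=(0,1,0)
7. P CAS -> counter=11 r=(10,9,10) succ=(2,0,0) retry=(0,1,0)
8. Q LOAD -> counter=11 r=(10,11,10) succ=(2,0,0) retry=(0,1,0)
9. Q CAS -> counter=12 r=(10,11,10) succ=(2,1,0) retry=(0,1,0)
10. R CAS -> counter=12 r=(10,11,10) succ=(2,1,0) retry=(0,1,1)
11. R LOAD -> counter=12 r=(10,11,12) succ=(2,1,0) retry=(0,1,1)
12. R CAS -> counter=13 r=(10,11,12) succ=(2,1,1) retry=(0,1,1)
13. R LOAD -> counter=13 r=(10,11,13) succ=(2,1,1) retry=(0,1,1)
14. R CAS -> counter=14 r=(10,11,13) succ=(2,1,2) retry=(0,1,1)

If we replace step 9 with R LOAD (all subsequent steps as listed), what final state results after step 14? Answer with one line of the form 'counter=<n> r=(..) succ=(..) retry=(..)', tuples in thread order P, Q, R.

(re-executing from step 9 with the substitution; state before step 9: counter=11 r=(10,11,10) succ=(2,0,0) retry=(0,1,0))
9. R LOAD -> counter=11 r=(10,11,11) succ=(2,0,0) retry=(0,1,0)
10. R CAS -> counter=12 r=(10,11,11) succ=(2,0,1) retry=(0,1,0)
11. R LOAD -> counter=12 r=(10,11,12) succ=(2,0,1) retry=(0,1,0)
12. R CAS -> counter=13 r=(10,11,12) succ=(2,0,2) retry=(0,1,0)
13. R LOAD -> counter=13 r=(10,11,13) succ=(2,0,2) retry=(0,1,0)
14. R CAS -> counter=14 r=(10,11,13) succ=(2,0,3) retry=(0,1,0)

counter=14 r=(10,11,13) succ=(2,0,3) retry=(0,1,0)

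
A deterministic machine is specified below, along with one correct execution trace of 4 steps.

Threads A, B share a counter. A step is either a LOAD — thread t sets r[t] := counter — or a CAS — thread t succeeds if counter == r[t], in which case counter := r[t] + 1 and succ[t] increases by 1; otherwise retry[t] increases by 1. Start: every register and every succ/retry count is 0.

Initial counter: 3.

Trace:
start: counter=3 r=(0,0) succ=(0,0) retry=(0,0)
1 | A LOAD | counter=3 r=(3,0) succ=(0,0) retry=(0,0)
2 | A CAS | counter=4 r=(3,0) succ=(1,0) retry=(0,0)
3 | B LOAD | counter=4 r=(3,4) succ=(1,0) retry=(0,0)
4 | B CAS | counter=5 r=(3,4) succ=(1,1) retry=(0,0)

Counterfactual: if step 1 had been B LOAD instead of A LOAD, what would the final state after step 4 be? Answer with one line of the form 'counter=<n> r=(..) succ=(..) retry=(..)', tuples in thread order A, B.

(re-executing from step 1 with the substitution; state before step 1: counter=3 r=(0,0) succ=(0,0) retry=(0,0))
1 | B LOAD | counter=3 r=(0,3) succ=(0,0) retry=(0,0)
2 | A CAS | counter=3 r=(0,3) succ=(0,0) retry=(1,0)
3 | B LOAD | counter=3 r=(0,3) succ=(0,0) retry=(1,0)
4 | B CAS | counter=4 r=(0,3) succ=(0,1) retry=(1,0)

counter=4 r=(0,3) succ=(0,1) retry=(1,0)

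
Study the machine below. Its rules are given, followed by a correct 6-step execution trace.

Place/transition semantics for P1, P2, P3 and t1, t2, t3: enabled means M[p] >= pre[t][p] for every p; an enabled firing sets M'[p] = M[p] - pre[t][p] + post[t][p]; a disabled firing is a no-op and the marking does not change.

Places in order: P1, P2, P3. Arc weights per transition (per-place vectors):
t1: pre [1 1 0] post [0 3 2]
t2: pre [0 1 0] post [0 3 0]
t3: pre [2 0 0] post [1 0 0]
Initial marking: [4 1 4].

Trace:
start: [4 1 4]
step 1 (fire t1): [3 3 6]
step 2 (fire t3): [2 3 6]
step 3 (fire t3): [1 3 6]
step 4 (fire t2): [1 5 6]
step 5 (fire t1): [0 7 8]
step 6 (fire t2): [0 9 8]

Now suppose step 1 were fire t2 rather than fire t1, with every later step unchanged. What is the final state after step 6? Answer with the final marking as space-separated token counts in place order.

(re-executing from step 1 with the substitution; state before step 1: [4 1 4])
step 1 (fire t2): [4 3 4]
step 2 (fire t3): [3 3 4]
step 3 (fire t3): [2 3 4]
step 4 (fire t2): [2 5 4]
step 5 (fire t1): [1 7 6]
step 6 (fire t2): [1 9 6]

1 9 6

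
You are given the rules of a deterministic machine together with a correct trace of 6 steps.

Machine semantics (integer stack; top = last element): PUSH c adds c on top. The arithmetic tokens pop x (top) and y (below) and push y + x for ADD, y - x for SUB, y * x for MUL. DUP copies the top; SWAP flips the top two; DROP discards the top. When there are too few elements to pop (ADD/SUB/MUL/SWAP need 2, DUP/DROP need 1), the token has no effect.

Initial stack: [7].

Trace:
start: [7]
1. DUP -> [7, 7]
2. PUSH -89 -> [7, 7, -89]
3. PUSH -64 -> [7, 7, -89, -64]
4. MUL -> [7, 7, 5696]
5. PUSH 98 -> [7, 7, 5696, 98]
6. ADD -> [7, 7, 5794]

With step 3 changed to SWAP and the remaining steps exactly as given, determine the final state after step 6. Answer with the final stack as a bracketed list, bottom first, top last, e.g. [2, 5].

(re-executing from step 3 with the substitution; state before step 3: [7, 7, -89])
3. SWAP -> [7, -89, 7]
4. MUL -> [7, -623]
5. PUSH 98 -> [7, -623, 98]
6. ADD -> [7, -525]

[7, -525]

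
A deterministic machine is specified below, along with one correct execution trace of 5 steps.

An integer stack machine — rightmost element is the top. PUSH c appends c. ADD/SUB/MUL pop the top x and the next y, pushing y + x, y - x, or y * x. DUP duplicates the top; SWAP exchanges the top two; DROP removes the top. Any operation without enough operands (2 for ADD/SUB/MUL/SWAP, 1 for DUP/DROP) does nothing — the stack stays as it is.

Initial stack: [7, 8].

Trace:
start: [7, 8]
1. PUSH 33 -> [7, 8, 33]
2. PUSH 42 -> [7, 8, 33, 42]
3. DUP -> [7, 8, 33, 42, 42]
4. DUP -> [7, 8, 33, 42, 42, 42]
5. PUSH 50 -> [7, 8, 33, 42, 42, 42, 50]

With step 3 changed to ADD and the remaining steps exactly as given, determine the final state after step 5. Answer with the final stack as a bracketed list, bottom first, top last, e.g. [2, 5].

(re-executing from step 3 with the substitution; state before step 3: [7, 8, 33, 42])
3. ADD -> [7, 8, 75]
4. DUP -> [7, 8, 75, 75]
5. PUSH 50 -> [7, 8, 75, 75, 50]

[7, 8, 75, 75, 50]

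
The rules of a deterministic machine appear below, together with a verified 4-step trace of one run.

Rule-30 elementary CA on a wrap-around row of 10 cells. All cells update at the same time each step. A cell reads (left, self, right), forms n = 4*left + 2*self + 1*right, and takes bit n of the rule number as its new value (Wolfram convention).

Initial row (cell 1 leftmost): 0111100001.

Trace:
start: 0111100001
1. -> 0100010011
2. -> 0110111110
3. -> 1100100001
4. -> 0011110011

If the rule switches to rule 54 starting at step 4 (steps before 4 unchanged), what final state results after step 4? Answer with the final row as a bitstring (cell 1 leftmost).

(re-executing step 4 under rule 54; state before step 4: 1100100001)
4. -> 0011110010

0011110010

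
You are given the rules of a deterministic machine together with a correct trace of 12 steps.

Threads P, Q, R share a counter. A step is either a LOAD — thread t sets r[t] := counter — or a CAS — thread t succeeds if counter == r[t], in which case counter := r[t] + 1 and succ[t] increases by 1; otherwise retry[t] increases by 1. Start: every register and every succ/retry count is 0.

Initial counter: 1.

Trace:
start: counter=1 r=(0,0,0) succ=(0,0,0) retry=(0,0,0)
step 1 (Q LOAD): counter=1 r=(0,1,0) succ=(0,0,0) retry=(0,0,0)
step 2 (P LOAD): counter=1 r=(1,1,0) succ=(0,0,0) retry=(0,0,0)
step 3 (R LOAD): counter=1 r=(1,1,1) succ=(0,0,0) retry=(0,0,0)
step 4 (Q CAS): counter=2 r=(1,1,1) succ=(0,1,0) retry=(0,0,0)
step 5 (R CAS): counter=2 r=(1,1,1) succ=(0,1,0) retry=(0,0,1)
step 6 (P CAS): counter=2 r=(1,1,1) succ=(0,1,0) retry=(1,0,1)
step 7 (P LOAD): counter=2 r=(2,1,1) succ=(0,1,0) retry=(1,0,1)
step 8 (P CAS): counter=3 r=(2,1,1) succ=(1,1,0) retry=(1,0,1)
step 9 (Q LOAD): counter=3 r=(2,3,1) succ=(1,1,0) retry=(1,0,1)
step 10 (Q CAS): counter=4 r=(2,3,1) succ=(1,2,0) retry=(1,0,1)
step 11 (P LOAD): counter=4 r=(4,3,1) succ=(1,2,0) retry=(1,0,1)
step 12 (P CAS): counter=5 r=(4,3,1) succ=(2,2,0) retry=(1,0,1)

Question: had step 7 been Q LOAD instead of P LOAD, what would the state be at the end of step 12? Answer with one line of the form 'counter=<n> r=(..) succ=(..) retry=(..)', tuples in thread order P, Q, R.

counter=4 r=(3,2,1) succ=(1,2,0) retry=(2,0,1)

(re-executing from step 7 with the substitution; state before step 7: counter=2 r=(1,1,1) succ=(0,1,0) retry=(1,0,1))
step 7 (Q LOAD): counter=2 r=(1,2,1) succ=(0,1,0) retry=(1,0,1)
step 8 (P CAS): counter=2 r=(1,2,1) succ=(0,1,0) retry=(2,0,1)
step 9 (Q LOAD): counter=2 r=(1,2,1) succ=(0,1,0) retry=(2,0,1)
step 10 (Q CAS): counter=3 r=(1,2,1) succ=(0,2,0) retry=(2,0,1)
step 11 (P LOAD): counter=3 r=(3,2,1) succ=(0,2,0) retry=(2,0,1)
step 12 (P CAS): counter=4 r=(3,2,1) succ=(1,2,0) retry=(2,0,1)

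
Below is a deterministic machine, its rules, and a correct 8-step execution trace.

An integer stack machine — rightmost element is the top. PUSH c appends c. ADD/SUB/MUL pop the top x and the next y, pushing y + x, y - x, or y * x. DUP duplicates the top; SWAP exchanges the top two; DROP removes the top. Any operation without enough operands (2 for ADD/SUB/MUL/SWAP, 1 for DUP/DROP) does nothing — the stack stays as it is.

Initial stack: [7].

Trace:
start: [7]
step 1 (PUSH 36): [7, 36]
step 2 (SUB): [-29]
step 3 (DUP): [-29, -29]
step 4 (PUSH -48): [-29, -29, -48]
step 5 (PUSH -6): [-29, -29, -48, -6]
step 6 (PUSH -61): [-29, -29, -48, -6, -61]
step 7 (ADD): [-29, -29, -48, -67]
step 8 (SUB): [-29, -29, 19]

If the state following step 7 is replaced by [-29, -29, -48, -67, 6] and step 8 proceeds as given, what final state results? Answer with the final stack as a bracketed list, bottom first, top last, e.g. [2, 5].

[-29, -29, -48, -73]

state after step 7 := [-29, -29, -48, -67, 6]
step 8 (SUB): [-29, -29, -48, -73]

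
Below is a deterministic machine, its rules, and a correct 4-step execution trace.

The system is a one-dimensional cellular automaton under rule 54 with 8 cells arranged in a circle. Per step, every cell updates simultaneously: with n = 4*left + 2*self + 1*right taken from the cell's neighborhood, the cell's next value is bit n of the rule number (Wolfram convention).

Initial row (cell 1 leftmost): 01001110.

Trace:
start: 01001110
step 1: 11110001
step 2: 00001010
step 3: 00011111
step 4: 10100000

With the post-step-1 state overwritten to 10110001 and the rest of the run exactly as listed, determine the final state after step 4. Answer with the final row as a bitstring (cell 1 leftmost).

state after step 1 := 10110001
step 2: 01001010
step 3: 11111111
step 4: 00000000

00000000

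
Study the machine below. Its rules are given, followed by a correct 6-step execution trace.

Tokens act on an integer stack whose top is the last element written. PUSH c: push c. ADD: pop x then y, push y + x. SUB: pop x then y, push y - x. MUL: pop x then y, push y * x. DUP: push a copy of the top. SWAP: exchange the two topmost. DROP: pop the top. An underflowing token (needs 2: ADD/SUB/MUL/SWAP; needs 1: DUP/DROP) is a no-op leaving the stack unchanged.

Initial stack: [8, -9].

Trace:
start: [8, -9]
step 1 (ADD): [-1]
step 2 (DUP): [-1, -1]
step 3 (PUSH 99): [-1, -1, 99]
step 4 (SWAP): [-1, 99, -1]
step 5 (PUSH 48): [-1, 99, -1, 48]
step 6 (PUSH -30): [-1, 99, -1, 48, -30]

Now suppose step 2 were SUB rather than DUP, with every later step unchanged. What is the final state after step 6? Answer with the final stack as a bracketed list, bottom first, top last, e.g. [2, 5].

[99, -1, 48, -30]

(re-executing from step 2 with the substitution; state before step 2: [-1])
step 2 (SUB): [-1]
step 3 (PUSH 99): [-1, 99]
step 4 (SWAP): [99, -1]
step 5 (PUSH 48): [99, -1, 48]
step 6 (PUSH -30): [99, -1, 48, -30]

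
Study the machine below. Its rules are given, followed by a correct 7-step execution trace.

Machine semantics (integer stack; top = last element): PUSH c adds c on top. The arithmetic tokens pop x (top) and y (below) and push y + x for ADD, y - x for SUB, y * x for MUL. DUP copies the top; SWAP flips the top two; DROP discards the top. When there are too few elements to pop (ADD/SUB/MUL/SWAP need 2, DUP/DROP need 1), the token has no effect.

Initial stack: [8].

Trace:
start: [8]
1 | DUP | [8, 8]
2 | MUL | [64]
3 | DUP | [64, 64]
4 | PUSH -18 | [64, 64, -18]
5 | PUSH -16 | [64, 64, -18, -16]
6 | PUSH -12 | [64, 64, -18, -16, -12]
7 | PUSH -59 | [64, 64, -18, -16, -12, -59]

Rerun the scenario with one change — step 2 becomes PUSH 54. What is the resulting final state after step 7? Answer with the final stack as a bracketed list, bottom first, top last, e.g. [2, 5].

(re-executing from step 2 with the substitution; state before step 2: [8, 8])
2 | PUSH 54 | [8, 8, 54]
3 | DUP | [8, 8, 54, 54]
4 | PUSH -18 | [8, 8, 54, 54, -18]
5 | PUSH -16 | [8, 8, 54, 54, -18, -16]
6 | PUSH -12 | [8, 8, 54, 54, -18, -16, -12]
7 | PUSH -59 | [8, 8, 54, 54, -18, -16, -12, -59]

[8, 8, 54, 54, -18, -16, -12, -59]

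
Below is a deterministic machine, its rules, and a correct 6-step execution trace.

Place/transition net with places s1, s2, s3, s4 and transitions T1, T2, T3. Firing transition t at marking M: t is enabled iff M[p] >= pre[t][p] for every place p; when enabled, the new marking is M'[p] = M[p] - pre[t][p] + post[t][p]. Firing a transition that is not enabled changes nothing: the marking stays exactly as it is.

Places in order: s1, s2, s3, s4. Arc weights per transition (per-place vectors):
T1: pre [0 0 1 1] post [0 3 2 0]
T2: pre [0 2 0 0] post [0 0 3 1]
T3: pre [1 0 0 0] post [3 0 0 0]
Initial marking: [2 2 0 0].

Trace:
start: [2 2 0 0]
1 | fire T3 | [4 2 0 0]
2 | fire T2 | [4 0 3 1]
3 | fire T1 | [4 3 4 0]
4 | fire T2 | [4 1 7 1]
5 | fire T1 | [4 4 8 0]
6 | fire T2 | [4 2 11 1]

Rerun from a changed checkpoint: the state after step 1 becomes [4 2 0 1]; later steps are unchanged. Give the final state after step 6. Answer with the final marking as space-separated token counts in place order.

4 2 11 2

state after step 1 := [4 2 0 1]
2 | fire T2 | [4 0 3 2]
3 | fire T1 | [4 3 4 1]
4 | fire T2 | [4 1 7 2]
5 | fire T1 | [4 4 8 1]
6 | fire T2 | [4 2 11 2]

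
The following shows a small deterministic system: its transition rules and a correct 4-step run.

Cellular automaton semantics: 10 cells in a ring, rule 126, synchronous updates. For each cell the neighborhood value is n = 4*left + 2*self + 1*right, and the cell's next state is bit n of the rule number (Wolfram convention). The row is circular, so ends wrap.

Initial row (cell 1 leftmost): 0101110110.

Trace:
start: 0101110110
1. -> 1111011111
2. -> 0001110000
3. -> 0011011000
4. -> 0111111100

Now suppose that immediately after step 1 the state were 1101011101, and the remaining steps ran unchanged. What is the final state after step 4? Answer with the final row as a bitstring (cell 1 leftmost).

state after step 1 := 1101011101
2. -> 0111110111
3. -> 1100011101
4. -> 0110110111

0110110111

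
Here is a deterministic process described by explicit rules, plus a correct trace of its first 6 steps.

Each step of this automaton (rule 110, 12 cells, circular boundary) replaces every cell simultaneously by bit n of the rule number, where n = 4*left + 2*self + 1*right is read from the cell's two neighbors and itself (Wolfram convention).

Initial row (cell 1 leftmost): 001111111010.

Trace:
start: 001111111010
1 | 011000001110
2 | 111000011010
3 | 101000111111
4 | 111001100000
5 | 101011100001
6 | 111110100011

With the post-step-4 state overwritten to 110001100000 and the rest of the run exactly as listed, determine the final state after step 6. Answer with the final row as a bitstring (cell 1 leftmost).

state after step 4 := 110001100000
5 | 110011100001
6 | 010110100011

010110100011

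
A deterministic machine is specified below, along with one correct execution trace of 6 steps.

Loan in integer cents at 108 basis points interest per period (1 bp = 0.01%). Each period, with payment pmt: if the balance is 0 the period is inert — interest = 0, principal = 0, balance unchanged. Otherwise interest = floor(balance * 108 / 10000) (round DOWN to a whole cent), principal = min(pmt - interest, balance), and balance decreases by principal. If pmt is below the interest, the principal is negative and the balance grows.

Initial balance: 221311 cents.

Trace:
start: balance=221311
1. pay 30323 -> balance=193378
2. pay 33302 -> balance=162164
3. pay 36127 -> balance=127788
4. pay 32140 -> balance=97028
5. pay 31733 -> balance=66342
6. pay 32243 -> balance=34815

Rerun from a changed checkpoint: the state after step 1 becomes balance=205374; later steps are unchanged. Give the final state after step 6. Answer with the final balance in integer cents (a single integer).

47473

state after step 1 := balance=205374
2. pay 33302 -> balance=174290
3. pay 36127 -> balance=140045
4. pay 32140 -> balance=109417
5. pay 31733 -> balance=78865
6. pay 32243 -> balance=47473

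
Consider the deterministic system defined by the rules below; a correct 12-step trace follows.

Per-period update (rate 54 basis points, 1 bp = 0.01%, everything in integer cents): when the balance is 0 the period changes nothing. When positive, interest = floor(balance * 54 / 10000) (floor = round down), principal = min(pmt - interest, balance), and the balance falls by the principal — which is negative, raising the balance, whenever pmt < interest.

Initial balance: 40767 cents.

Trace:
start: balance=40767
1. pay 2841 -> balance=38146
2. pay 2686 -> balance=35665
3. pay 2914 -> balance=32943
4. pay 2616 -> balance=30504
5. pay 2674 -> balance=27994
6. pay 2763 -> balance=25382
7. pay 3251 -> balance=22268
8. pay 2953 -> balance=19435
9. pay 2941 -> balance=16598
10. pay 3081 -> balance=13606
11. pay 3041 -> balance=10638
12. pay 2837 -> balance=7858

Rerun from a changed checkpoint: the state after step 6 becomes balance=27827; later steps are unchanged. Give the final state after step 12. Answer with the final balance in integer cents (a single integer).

10384

state after step 6 := balance=27827
7. pay 3251 -> balance=24726
8. pay 2953 -> balance=21906
9. pay 2941 -> balance=19083
10. pay 3081 -> balance=16105
11. pay 3041 -> balance=13150
12. pay 2837 -> balance=10384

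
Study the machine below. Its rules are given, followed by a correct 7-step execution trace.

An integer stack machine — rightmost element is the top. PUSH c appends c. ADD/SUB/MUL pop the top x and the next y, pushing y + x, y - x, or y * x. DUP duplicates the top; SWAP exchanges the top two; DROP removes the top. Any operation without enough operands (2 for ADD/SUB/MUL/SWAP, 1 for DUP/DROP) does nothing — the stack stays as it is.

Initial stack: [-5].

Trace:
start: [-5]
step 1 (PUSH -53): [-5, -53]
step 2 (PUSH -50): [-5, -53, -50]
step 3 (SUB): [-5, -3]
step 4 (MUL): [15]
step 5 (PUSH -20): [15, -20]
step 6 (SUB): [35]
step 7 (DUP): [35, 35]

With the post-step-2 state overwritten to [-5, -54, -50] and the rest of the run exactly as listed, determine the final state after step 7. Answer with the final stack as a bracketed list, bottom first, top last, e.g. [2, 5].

state after step 2 := [-5, -54, -50]
step 3 (SUB): [-5, -4]
step 4 (MUL): [20]
step 5 (PUSH -20): [20, -20]
step 6 (SUB): [40]
step 7 (DUP): [40, 40]

[40, 40]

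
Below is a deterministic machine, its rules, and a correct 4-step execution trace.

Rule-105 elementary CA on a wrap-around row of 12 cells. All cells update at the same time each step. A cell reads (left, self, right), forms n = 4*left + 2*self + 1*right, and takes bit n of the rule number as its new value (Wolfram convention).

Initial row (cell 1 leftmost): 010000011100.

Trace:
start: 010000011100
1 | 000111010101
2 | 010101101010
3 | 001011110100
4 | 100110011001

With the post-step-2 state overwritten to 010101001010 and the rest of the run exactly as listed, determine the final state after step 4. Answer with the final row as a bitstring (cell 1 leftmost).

state after step 2 := 010101001010
3 | 001010000100
4 | 100100110001

100100110001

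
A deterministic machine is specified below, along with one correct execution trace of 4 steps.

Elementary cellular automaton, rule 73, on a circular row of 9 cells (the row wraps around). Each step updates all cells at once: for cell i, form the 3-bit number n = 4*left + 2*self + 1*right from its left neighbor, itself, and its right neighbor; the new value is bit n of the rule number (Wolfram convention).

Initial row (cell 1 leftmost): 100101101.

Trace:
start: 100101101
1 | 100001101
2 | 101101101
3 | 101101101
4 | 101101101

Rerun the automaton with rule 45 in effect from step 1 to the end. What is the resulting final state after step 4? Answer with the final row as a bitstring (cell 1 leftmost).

(re-executing steps 1..4 under rule 45; state before step 1: 100101101)
1 | 000111011
2 | 010100110
3 | 011100100
4 | 010000101

010000101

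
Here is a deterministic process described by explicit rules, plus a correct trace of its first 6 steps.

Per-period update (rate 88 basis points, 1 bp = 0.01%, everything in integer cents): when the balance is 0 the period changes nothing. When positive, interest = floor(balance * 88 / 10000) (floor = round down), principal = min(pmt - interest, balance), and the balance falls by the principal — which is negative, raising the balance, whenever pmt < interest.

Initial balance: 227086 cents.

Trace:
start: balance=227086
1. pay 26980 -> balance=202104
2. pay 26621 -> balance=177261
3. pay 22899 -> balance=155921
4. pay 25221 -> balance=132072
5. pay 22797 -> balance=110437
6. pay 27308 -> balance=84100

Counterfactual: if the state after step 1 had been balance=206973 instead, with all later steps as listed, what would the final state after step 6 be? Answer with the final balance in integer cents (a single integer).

89188

state after step 1 := balance=206973
2. pay 26621 -> balance=182173
3. pay 22899 -> balance=160877
4. pay 25221 -> balance=137071
5. pay 22797 -> balance=115480
6. pay 27308 -> balance=89188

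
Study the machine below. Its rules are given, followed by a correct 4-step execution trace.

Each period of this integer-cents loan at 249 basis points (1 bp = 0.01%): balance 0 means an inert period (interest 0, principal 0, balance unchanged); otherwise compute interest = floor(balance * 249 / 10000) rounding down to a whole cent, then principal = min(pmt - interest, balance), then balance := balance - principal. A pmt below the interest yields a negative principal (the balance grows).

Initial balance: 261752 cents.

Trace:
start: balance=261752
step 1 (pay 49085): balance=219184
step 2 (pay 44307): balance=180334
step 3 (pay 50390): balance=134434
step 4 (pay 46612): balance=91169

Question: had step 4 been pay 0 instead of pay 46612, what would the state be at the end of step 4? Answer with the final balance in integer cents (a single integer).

(re-executing from step 4 with the substitution; state before step 4: balance=134434)
step 4 (pay 0): balance=137781

137781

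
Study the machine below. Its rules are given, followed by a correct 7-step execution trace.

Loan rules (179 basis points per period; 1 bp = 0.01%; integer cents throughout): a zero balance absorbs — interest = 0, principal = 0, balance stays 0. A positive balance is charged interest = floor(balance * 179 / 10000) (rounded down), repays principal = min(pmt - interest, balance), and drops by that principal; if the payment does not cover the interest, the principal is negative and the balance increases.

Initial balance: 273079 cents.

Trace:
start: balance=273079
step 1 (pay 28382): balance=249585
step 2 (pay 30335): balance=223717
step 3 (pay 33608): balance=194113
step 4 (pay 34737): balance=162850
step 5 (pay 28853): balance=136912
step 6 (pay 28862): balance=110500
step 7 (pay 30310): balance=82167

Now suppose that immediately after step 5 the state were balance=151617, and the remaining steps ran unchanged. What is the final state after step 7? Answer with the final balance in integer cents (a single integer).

97403

state after step 5 := balance=151617
step 6 (pay 28862): balance=125468
step 7 (pay 30310): balance=97403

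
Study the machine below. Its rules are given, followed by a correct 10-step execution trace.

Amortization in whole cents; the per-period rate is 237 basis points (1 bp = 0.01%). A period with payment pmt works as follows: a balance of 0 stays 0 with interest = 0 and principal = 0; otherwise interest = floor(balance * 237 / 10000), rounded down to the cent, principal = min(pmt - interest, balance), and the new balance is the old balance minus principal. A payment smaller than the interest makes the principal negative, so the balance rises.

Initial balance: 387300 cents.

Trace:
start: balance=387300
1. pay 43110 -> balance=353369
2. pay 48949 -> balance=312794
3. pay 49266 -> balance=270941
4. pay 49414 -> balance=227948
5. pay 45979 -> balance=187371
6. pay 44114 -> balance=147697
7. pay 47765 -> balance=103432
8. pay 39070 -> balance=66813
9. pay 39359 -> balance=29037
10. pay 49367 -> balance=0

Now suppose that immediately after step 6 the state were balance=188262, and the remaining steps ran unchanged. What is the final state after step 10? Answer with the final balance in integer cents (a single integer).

24906

state after step 6 := balance=188262
7. pay 47765 -> balance=144958
8. pay 39070 -> balance=109323
9. pay 39359 -> balance=72554
10. pay 49367 -> balance=24906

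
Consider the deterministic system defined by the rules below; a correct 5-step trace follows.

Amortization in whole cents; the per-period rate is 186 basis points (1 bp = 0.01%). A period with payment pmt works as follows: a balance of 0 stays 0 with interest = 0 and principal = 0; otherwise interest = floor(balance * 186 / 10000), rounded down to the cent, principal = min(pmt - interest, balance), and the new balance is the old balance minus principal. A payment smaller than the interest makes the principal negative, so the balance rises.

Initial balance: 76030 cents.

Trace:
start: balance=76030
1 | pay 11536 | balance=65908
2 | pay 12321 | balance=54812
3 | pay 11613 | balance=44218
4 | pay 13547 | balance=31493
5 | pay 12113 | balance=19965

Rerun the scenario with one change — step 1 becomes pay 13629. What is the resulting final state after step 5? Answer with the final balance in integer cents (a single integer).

17712

(re-executing from step 1 with the substitution; state before step 1: balance=76030)
1 | pay 13629 | balance=63815
2 | pay 12321 | balance=52680
3 | pay 11613 | balance=42046
4 | pay 13547 | balance=29281
5 | pay 12113 | balance=17712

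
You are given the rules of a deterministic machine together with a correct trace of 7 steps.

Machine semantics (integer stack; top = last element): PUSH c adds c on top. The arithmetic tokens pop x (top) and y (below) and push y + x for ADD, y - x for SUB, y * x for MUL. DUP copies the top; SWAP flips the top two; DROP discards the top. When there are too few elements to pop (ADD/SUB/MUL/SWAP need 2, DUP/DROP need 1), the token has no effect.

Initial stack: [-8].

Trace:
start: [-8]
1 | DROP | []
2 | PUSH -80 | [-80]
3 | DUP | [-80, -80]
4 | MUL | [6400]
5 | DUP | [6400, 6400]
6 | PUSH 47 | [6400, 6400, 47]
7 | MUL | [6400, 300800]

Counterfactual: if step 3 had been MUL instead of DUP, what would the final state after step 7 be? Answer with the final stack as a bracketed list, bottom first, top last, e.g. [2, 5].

[-80, -3760]

(re-executing from step 3 with the substitution; state before step 3: [-80])
3 | MUL | [-80]
4 | MUL | [-80]
5 | DUP | [-80, -80]
6 | PUSH 47 | [-80, -80, 47]
7 | MUL | [-80, -3760]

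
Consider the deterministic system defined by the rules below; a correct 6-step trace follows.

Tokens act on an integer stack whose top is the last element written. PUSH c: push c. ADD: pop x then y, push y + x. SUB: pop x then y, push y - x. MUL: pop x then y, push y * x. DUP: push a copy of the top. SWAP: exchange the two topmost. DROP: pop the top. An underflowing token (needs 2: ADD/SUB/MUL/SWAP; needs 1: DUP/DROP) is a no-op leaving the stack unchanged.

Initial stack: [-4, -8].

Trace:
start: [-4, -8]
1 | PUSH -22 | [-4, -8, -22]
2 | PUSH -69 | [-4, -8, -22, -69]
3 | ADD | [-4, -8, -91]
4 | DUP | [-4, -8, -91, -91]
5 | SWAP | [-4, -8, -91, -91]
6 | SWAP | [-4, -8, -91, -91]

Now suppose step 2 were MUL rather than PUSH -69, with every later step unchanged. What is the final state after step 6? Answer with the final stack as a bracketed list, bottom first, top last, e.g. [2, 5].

[172, 172]

(re-executing from step 2 with the substitution; state before step 2: [-4, -8, -22])
2 | MUL | [-4, 176]
3 | ADD | [172]
4 | DUP | [172, 172]
5 | SWAP | [172, 172]
6 | SWAP | [172, 172]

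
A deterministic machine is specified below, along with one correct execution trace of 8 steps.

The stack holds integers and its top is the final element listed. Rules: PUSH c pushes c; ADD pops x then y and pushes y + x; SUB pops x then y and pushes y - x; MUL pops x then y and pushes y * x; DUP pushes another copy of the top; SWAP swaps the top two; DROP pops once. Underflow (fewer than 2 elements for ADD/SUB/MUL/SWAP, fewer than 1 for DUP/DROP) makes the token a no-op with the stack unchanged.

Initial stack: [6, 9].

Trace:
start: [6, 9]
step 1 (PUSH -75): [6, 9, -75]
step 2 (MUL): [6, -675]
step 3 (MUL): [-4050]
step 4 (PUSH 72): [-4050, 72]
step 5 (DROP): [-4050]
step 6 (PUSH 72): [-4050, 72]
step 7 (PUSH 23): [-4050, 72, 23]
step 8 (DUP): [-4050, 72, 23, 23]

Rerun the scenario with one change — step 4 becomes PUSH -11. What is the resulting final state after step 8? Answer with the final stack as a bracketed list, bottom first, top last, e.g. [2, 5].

[-4050, 72, 23, 23]

(re-executing from step 4 with the substitution; state before step 4: [-4050])
step 4 (PUSH -11): [-4050, -11]
step 5 (DROP): [-4050]
step 6 (PUSH 72): [-4050, 72]
step 7 (PUSH 23): [-4050, 72, 23]
step 8 (DUP): [-4050, 72, 23, 23]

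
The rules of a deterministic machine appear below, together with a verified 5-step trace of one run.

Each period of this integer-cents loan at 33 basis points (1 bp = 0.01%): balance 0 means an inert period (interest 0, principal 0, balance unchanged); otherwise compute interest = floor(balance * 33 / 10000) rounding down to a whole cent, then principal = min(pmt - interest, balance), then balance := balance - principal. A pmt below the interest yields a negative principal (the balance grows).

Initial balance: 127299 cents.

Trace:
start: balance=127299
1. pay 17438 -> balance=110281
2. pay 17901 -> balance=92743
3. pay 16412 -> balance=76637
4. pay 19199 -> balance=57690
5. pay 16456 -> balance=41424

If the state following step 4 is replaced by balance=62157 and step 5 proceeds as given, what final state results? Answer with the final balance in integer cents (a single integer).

45906

state after step 4 := balance=62157
5. pay 16456 -> balance=45906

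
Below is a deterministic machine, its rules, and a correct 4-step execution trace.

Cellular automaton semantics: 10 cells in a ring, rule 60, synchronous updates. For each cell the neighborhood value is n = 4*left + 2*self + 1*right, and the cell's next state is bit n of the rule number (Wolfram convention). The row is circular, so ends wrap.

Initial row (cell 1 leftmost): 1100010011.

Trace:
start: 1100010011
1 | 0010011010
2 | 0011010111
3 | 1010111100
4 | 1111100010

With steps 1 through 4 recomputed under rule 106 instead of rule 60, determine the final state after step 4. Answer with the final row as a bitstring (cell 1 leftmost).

0100111111

(re-executing steps 1..4 under rule 106; state before step 1: 1100010011)
1 | 0100100110
2 | 1001001110
3 | 0010011011
4 | 0100111111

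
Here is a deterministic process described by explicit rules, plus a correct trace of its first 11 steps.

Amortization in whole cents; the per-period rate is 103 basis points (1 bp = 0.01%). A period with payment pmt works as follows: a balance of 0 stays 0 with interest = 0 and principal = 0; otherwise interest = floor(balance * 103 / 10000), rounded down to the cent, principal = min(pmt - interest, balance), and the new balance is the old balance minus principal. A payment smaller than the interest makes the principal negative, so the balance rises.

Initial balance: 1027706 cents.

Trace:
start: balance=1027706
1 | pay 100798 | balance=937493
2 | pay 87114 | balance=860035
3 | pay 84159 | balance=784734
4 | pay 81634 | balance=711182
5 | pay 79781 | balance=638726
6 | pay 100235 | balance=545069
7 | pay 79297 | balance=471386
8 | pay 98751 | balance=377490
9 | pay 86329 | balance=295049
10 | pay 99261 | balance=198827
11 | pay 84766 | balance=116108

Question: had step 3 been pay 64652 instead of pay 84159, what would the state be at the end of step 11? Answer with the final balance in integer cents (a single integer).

137280

(re-executing from step 3 with the substitution; state before step 3: balance=860035)
3 | pay 64652 | balance=804241
4 | pay 81634 | balance=730890
5 | pay 79781 | balance=658637
6 | pay 100235 | balance=565185
7 | pay 79297 | balance=491709
8 | pay 98751 | balance=398022
9 | pay 86329 | balance=315792
10 | pay 99261 | balance=219783
11 | pay 84766 | balance=137280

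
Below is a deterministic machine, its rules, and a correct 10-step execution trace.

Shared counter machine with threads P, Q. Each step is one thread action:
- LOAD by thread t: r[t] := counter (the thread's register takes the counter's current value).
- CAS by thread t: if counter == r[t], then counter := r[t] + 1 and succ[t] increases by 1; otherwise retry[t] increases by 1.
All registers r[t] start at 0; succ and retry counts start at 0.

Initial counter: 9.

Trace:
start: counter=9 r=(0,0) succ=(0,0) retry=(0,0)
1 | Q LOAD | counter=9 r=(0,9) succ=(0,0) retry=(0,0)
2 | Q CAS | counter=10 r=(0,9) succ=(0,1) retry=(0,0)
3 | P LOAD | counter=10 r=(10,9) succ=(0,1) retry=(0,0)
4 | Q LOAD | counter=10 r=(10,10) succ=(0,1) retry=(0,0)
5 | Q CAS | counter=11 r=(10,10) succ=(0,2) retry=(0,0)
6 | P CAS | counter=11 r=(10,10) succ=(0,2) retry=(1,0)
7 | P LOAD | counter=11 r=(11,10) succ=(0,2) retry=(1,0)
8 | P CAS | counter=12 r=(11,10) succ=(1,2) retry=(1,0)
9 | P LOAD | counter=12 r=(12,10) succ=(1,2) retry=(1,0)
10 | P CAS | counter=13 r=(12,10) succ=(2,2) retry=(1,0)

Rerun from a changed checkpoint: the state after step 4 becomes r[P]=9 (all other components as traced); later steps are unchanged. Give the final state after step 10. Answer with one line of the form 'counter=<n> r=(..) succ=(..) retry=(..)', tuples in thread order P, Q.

counter=13 r=(12,10) succ=(2,2) retry=(1,0)

state after step 4 := counter=10 r=(9,10) succ=(0,1) retry=(0,0)
5 | Q CAS | counter=11 r=(9,10) succ=(0,2) retry=(0,0)
6 | P CAS | counter=11 r=(9,10) succ=(0,2) retry=(1,0)
7 | P LOAD | counter=11 r=(11,10) succ=(0,2) retry=(1,0)
8 | P CAS | counter=12 r=(11,10) succ=(1,2) retry=(1,0)
9 | P LOAD | counter=12 r=(12,10) succ=(1,2) retry=(1,0)
10 | P CAS | counter=13 r=(12,10) succ=(2,2) retry=(1,0)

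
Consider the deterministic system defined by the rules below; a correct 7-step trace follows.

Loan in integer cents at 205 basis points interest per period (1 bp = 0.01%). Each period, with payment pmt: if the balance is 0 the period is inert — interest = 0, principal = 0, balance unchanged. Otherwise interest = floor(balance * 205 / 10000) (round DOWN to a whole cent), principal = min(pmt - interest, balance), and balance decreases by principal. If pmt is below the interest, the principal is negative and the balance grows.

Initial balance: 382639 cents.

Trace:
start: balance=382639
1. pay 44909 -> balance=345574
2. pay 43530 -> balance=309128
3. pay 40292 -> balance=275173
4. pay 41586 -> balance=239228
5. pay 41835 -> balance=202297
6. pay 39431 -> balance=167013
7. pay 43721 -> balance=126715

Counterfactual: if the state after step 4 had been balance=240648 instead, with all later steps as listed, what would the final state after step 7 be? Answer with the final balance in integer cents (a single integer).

128224

state after step 4 := balance=240648
5. pay 41835 -> balance=203746
6. pay 39431 -> balance=168491
7. pay 43721 -> balance=128224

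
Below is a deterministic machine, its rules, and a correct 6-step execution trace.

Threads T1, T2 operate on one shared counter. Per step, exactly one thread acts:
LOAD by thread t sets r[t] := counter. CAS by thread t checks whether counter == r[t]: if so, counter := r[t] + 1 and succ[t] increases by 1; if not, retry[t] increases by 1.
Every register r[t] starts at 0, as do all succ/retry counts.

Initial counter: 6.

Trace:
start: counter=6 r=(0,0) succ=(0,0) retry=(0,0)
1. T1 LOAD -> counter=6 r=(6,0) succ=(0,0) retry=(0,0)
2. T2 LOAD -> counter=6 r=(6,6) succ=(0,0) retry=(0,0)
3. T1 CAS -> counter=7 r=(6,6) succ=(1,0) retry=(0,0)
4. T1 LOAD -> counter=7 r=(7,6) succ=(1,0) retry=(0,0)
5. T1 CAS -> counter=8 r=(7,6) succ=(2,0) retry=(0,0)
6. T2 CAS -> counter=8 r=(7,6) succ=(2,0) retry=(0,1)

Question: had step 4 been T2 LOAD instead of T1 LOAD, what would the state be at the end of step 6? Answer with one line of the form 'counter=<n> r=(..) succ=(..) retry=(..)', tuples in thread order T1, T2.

(re-executing from step 4 with the substitution; state before step 4: counter=7 r=(6,6) succ=(1,0) retry=(0,0))
4. T2 LOAD -> counter=7 r=(6,7) succ=(1,0) retry=(0,0)
5. T1 CAS -> counter=7 r=(6,7) succ=(1,0) retry=(1,0)
6. T2 CAS -> counter=8 r=(6,7) succ=(1,1) retry=(1,0)

counter=8 r=(6,7) succ=(1,1) retry=(1,0)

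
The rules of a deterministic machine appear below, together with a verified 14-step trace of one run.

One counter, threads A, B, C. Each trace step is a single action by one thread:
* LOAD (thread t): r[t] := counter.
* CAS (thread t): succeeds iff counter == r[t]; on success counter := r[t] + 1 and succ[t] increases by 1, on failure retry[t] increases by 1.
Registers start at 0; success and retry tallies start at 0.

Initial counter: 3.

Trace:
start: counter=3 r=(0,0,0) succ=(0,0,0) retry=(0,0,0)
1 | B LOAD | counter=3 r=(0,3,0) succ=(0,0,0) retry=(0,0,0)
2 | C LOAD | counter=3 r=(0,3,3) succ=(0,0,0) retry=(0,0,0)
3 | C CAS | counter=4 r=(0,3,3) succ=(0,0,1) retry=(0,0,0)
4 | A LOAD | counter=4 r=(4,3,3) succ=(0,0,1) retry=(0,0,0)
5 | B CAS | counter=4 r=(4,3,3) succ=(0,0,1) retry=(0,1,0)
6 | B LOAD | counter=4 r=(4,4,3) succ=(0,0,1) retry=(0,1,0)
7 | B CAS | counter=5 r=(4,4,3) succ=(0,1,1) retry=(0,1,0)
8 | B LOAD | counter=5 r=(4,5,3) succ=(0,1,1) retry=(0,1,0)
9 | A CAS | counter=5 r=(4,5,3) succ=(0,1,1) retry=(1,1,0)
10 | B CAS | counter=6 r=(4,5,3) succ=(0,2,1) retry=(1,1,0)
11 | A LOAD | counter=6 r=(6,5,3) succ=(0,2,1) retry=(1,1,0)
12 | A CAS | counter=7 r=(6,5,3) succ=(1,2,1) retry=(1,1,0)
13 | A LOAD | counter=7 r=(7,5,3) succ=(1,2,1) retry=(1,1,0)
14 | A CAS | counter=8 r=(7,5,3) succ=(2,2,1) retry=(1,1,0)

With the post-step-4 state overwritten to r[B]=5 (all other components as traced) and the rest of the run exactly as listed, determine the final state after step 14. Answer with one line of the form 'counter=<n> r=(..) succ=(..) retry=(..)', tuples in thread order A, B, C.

counter=8 r=(7,5,3) succ=(2,2,1) retry=(1,1,0)

state after step 4 := counter=4 r=(4,5,3) succ=(0,0,1) retry=(0,0,0)
5 | B CAS | counter=4 r=(4,5,3) succ=(0,0,1) retry=(0,1,0)
6 | B LOAD | counter=4 r=(4,4,3) succ=(0,0,1) retry=(0,1,0)
7 | B CAS | counter=5 r=(4,4,3) succ=(0,1,1) retry=(0,1,0)
8 | B LOAD | counter=5 r=(4,5,3) succ=(0,1,1) retry=(0,1,0)
9 | A CAS | counter=5 r=(4,5,3) succ=(0,1,1) retry=(1,1,0)
10 | B CAS | counter=6 r=(4,5,3) succ=(0,2,1) retry=(1,1,0)
11 | A LOAD | counter=6 r=(6,5,3) succ=(0,2,1) retry=(1,1,0)
12 | A CAS | counter=7 r=(6,5,3) succ=(1,2,1) retry=(1,1,0)
13 | A LOAD | counter=7 r=(7,5,3) succ=(1,2,1) retry=(1,1,0)
14 | A CAS | counter=8 r=(7,5,3) succ=(2,2,1) retry=(1,1,0)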